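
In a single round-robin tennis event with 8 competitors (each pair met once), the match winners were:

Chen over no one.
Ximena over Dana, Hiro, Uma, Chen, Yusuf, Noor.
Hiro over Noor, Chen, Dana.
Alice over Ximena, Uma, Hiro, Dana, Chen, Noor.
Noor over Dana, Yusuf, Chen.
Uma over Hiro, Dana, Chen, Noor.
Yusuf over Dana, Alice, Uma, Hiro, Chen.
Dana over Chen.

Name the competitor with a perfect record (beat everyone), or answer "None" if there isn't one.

Highest win total is Ximena with 6 (out of 7 possible).
Ximena lost to Alice, so no competitor went undefeated.

None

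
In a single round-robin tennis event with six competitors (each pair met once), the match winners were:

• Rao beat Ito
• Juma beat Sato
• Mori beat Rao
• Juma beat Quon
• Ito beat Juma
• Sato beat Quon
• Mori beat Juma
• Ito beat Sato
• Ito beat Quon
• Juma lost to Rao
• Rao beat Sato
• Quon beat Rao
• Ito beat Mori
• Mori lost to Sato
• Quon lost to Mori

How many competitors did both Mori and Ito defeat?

2

Mori beat: Rao, Juma, Quon.
Ito beat: Juma, Sato, Mori, Quon.
Both beat: Juma, Quon — 2.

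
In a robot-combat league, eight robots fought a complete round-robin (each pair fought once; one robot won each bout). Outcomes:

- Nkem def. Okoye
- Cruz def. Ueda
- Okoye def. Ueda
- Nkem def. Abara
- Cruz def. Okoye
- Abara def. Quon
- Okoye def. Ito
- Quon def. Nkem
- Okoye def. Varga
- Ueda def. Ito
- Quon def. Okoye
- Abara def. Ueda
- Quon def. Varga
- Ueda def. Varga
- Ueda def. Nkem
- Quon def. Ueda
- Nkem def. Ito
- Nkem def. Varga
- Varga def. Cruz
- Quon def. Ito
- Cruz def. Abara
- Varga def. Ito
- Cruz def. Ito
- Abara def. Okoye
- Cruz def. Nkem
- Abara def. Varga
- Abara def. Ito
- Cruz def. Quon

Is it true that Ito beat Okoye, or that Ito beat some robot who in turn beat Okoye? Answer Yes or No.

Ito did not beat Okoye directly.
Ito beat no one, so there is no intermediate robot.

No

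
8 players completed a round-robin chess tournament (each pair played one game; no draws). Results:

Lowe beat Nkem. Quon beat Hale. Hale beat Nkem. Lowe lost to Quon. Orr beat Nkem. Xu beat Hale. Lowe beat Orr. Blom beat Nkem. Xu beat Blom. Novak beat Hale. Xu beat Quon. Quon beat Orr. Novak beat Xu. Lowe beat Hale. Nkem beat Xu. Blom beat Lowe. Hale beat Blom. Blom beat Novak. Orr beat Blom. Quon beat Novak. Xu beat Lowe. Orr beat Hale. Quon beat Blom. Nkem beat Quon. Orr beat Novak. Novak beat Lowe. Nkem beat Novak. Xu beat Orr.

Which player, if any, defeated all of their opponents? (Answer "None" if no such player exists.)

Highest win total is Xu with 5 (out of 7 possible).
Xu lost to Novak, Nkem, so no player went undefeated.

None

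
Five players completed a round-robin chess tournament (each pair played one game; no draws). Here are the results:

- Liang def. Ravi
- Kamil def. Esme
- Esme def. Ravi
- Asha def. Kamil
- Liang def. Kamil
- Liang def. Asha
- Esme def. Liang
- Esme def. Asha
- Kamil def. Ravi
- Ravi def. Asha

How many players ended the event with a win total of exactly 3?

2

Win totals: Kamil 2, Ravi 1, Asha 1, Esme 3, Liang 3.
Exactly 3: Esme, Liang — 2 players.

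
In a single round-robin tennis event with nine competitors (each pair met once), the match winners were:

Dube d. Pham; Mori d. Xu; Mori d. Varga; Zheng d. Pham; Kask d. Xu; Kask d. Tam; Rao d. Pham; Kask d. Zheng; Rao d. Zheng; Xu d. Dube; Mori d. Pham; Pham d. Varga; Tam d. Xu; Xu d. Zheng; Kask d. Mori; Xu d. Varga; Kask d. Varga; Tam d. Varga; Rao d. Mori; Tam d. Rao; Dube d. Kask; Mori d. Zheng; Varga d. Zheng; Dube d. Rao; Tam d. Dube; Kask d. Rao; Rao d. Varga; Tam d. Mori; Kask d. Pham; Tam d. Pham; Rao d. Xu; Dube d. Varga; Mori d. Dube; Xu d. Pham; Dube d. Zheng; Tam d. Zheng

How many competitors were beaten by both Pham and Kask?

1

Pham beat: Varga.
Kask beat: Varga, Pham, Mori, Tam, Zheng, Xu, Rao.
Both beat: Varga — 1.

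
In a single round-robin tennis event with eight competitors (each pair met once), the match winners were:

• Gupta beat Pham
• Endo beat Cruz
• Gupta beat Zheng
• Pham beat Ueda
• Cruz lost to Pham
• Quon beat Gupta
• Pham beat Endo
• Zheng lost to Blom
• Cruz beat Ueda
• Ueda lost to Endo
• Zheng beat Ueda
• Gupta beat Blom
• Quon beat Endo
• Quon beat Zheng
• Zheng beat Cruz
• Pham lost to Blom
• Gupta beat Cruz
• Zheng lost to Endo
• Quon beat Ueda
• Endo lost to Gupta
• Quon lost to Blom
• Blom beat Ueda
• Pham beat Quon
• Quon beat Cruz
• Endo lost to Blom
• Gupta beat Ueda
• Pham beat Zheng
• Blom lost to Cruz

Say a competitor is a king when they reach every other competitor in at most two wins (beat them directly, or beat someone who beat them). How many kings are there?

4

Cruz cannot reach Gupta in two steps.
Gupta reaches everyone (king).
Blom reaches everyone (king).
Quon reaches everyone (king).
Pham reaches everyone (king).
Ueda cannot reach Cruz, Gupta, Blom, Quon, Pham, Zheng, Endo in two steps.
Zheng cannot reach Gupta, Quon, Pham, Endo in two steps.
Endo cannot reach Gupta, Quon, Pham in two steps.
Kings: Gupta, Blom, Quon, Pham — 4.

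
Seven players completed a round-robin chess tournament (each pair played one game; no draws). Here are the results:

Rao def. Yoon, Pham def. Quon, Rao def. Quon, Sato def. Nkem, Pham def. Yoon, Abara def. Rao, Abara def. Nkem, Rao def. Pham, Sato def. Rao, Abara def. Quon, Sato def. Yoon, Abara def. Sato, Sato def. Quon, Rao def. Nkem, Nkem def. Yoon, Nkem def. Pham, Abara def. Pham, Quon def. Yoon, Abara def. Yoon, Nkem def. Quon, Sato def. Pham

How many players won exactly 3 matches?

Win totals: Rao 4, Sato 5, Pham 2, Abara 6, Yoon 0, Nkem 3, Quon 1.
Exactly 3: Nkem — 1 player.

1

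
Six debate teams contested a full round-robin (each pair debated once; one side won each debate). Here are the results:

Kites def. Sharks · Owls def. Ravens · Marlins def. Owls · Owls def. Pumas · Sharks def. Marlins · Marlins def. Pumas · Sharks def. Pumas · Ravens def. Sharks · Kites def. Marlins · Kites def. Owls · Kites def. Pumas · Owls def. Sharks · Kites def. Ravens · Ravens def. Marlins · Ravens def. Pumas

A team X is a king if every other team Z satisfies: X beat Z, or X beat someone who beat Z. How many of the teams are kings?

Marlins cannot reach Kites in two steps.
Sharks cannot reach Ravens, Kites in two steps.
Pumas cannot reach Marlins, Sharks, Ravens, Owls, Kites in two steps.
Ravens cannot reach Kites in two steps.
Owls cannot reach Kites in two steps.
Kites reaches everyone (king).
Kings: Kites — 1.

1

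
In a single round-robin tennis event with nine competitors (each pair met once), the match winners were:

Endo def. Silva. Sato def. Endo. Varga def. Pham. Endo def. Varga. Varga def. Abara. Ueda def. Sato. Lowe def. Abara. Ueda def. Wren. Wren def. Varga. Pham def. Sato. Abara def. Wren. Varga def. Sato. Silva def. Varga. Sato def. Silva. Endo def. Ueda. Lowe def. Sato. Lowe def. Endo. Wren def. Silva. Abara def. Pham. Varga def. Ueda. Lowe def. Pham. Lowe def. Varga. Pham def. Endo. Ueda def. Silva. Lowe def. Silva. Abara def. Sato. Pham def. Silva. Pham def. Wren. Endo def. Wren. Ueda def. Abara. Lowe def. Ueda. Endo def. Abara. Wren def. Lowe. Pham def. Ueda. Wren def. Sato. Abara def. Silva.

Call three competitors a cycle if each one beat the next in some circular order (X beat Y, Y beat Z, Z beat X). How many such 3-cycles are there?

Win totals: Ueda 4, Wren 4, Silva 1, Endo 5, Sato 2, Abara 4, Lowe 7, Pham 5, Varga 4.
A competitor with w wins dominates both others in C(w,2) triples; summing gives 6 + 6 + 0 + 10 + 1 + 6 + 21 + 10 + 6 = 66 transitive triples.
Total triples C(9,3) = 84, so cyclic triples = 84 − 66 = 18.

18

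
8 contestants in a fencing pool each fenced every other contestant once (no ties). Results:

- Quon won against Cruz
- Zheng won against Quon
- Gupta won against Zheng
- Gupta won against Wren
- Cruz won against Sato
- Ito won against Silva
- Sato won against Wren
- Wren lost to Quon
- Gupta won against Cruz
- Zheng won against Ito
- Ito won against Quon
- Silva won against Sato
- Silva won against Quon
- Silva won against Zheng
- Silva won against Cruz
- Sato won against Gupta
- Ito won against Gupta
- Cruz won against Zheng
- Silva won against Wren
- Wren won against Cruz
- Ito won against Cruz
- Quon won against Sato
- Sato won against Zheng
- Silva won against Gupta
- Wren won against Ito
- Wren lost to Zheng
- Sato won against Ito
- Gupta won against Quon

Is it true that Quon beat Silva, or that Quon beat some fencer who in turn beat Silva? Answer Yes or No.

Quon did not beat Silva directly.
Quon beat Sato, Wren, Cruz, but each of them lost to Silva. No two-step path.

No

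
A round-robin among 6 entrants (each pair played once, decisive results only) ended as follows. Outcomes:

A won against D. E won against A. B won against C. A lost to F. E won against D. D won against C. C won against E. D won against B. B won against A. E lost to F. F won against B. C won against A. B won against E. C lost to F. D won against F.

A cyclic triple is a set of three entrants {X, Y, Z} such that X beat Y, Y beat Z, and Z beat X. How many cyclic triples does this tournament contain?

Of the C(6,3) = 20 triples, the cyclic ones are: {A, B, D}; {A, C, D}; {A, D, F}; {B, D, E}; {C, D, E}; {D, E, F}.
That is 6.

6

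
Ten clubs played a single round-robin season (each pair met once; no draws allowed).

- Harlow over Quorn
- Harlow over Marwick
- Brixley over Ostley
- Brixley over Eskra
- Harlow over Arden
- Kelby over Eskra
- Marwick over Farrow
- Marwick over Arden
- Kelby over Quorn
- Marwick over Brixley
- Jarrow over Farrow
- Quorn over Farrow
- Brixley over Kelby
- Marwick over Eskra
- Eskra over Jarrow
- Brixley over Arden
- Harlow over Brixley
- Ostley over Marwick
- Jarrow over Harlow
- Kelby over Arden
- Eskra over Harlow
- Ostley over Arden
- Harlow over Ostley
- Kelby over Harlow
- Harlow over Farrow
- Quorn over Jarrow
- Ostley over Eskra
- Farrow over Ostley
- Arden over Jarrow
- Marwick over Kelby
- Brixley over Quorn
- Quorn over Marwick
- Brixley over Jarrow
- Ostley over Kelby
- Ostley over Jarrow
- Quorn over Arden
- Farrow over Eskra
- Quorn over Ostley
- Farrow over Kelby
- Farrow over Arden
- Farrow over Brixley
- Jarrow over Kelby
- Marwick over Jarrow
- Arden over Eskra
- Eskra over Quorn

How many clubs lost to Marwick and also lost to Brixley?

Marwick beat: Eskra, Farrow, Jarrow, Kelby, Arden, Brixley.
Brixley beat: Ostley, Eskra, Jarrow, Kelby, Quorn, Arden.
Both beat: Eskra, Jarrow, Kelby, Arden — 4.

4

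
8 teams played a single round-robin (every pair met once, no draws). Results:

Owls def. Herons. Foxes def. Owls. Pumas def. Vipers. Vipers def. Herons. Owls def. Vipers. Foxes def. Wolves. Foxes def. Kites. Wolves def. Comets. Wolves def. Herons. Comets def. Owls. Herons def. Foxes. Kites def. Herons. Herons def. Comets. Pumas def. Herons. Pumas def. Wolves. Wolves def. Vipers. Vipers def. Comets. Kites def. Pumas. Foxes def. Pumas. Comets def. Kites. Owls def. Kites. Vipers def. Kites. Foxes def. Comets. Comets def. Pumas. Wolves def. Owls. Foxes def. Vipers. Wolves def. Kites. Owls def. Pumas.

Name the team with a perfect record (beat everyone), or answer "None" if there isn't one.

Highest win total is Foxes with 6 (out of 7 possible).
Foxes lost to Herons, so no team went undefeated.

None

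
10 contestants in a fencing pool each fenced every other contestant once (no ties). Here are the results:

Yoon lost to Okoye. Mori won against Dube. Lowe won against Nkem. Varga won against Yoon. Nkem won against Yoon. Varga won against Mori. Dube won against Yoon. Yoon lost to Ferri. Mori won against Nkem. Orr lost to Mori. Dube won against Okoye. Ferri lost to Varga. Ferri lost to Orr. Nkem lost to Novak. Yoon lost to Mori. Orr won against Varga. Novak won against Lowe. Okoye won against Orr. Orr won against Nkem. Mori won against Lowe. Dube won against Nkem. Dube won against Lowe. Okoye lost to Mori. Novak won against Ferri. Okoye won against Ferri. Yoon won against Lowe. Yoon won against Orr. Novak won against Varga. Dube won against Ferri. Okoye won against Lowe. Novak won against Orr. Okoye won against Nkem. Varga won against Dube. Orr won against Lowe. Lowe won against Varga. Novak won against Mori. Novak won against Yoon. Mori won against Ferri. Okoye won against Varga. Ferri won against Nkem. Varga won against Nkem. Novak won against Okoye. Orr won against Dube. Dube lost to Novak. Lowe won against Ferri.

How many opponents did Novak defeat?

9

Novak's results: beat Yoon, Dube, Mori, Varga, Ferri, Lowe, Orr, Nkem, Okoye; lost to no one.
That is 9 wins.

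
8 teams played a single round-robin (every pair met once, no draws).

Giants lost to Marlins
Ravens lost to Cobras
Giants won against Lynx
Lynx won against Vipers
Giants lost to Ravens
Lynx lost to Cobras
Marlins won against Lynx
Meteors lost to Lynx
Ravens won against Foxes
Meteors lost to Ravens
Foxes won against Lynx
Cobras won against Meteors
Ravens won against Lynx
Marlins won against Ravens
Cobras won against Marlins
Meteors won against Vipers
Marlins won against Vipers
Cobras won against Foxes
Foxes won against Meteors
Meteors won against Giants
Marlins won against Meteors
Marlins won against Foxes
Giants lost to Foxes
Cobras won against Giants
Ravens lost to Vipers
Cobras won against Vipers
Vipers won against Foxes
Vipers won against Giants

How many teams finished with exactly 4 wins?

1

Win totals: Giants 1, Vipers 3, Ravens 4, Meteors 2, Cobras 7, Lynx 2, Foxes 3, Marlins 6.
Exactly 4: Ravens — 1 team.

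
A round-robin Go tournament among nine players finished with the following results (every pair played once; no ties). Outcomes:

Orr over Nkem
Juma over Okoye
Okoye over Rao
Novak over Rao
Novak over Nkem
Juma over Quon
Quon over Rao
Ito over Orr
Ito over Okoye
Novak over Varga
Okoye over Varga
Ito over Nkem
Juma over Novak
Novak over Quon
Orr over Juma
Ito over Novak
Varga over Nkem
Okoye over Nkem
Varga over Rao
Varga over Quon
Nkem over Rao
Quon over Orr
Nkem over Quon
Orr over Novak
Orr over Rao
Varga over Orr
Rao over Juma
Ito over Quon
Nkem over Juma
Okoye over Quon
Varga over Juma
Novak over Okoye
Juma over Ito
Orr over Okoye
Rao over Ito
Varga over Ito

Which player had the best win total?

Win totals: Rao 2, Novak 5, Ito 5, Okoye 4, Juma 4, Orr 5, Varga 6, Quon 2, Nkem 3.
Varga leads with 6 wins (next highest: 5).

Varga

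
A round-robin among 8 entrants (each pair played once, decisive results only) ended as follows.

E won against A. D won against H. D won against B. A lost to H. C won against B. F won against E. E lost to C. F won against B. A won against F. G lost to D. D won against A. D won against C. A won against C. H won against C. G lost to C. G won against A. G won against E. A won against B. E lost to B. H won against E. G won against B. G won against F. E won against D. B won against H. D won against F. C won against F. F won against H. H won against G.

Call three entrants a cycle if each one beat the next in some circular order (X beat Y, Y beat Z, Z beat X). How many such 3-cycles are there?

15

Win totals: A 3, B 2, C 4, D 6, E 2, F 3, G 4, H 4.
An entrant with w wins dominates both others in C(w,2) triples; summing gives 3 + 1 + 6 + 15 + 1 + 3 + 6 + 6 = 41 transitive triples.
Total triples C(8,3) = 56, so cyclic triples = 56 − 41 = 15.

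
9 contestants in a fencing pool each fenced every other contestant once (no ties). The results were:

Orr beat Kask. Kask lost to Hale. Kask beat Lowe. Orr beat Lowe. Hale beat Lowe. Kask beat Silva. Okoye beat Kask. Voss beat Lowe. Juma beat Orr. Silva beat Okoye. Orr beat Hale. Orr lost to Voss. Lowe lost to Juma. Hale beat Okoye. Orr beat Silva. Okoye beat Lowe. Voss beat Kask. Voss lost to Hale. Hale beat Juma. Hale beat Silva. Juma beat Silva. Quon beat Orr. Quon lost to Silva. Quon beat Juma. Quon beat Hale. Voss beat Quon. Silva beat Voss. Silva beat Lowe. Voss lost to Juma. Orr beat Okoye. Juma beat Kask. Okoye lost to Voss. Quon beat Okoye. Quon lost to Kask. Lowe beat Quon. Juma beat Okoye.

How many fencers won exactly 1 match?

1

Win totals: Lowe 1, Orr 5, Juma 6, Quon 4, Silva 4, Kask 3, Okoye 2, Voss 5, Hale 6.
Exactly 1: Lowe — 1 fencer.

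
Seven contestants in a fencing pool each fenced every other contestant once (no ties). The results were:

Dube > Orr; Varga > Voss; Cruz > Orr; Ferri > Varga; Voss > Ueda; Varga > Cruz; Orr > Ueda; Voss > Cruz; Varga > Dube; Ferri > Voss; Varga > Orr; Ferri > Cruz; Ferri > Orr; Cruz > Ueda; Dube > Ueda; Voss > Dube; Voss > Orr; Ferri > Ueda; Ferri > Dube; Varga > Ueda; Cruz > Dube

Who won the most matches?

Win totals: Ueda 0, Varga 5, Orr 1, Dube 2, Ferri 6, Cruz 3, Voss 4.
Ferri leads with 6 wins (next highest: 5).

Ferri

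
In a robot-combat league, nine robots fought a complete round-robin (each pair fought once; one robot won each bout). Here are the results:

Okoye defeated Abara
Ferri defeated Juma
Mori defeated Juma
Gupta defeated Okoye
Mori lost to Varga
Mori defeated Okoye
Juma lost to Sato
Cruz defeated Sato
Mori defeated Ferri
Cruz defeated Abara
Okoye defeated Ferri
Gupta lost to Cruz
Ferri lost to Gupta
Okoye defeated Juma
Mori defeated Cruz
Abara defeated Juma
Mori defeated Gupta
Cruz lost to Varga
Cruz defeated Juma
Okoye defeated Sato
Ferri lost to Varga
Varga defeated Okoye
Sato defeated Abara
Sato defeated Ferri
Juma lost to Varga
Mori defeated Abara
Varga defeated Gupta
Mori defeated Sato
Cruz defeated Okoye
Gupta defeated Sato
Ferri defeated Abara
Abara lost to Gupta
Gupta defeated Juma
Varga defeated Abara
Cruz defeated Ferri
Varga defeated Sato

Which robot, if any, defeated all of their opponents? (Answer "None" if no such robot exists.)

Varga

Varga has 8 wins out of 8 opponents — a perfect record.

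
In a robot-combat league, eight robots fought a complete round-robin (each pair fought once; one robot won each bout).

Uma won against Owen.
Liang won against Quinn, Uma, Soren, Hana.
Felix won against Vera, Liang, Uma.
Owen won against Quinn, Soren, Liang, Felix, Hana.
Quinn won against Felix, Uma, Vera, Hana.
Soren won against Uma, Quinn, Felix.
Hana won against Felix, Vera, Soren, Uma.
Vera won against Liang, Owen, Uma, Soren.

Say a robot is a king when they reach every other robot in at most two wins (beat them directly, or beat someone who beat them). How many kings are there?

Felix reaches everyone (king).
Owen reaches everyone (king).
Hana reaches everyone (king).
Uma cannot reach Vera in two steps.
Soren reaches everyone (king).
Vera reaches everyone (king).
Liang reaches everyone (king).
Quinn reaches everyone (king).
Kings: Felix, Owen, Hana, Soren, Vera, Liang, Quinn — 7.

7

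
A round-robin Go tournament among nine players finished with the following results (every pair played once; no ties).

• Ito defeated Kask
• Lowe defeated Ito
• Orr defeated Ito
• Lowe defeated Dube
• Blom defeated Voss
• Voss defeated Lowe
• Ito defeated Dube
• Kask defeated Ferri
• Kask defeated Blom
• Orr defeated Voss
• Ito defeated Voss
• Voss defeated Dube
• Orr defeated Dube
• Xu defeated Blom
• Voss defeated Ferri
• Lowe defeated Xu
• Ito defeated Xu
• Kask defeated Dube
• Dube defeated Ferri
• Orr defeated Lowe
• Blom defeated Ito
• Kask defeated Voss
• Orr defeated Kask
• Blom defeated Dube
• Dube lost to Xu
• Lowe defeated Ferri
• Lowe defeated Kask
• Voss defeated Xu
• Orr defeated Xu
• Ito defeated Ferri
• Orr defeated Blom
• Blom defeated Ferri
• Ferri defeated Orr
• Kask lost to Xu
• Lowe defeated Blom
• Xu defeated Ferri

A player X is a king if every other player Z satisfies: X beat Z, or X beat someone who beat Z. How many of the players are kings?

Ito reaches everyone (king).
Dube cannot reach Ito, Kask, Xu, Lowe, Blom, Voss in two steps.
Orr reaches everyone (king).
Kask reaches everyone (king).
Xu cannot reach Lowe in two steps.
Ferri reaches everyone (king).
Lowe reaches everyone (king).
Blom reaches everyone (king).
Voss reaches everyone (king).
Kings: Ito, Orr, Kask, Ferri, Lowe, Blom, Voss — 7.

7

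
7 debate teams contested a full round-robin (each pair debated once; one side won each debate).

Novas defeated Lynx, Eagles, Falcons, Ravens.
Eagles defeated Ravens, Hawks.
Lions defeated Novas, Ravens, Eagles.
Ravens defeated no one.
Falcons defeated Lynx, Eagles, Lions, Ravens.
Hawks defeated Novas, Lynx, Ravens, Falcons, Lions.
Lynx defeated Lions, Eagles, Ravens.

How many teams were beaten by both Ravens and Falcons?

0

Ravens beat: no one.
Falcons beat: Eagles, Lynx, Ravens, Lions.
No one was beaten by both.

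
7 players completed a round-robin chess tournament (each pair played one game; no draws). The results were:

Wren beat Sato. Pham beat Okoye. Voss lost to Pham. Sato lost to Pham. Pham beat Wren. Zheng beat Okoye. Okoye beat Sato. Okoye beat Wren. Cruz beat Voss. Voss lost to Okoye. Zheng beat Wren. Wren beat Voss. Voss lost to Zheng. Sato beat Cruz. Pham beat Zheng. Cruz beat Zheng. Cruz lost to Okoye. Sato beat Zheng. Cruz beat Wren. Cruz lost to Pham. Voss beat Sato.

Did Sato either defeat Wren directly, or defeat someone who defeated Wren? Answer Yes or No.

Yes

Sato did not beat Wren directly.
Sato beat Cruz, Zheng. Of those, Cruz beat Wren.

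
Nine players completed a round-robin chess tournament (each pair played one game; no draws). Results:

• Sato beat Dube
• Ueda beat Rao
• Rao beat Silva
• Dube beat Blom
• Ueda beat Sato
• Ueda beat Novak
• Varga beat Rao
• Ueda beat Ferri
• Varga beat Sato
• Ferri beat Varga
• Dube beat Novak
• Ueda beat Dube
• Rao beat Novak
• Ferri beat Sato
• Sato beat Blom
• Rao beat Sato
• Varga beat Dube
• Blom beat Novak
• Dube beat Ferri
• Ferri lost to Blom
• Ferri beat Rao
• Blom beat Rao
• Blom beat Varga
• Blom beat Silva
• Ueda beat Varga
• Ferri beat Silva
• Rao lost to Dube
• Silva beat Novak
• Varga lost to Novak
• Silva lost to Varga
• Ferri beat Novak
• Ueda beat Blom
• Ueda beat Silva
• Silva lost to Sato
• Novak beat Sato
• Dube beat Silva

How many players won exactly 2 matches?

Win totals: Rao 3, Dube 5, Sato 3, Ueda 8, Silva 1, Blom 5, Novak 2, Ferri 5, Varga 4.
Exactly 2: Novak — 1 player.

1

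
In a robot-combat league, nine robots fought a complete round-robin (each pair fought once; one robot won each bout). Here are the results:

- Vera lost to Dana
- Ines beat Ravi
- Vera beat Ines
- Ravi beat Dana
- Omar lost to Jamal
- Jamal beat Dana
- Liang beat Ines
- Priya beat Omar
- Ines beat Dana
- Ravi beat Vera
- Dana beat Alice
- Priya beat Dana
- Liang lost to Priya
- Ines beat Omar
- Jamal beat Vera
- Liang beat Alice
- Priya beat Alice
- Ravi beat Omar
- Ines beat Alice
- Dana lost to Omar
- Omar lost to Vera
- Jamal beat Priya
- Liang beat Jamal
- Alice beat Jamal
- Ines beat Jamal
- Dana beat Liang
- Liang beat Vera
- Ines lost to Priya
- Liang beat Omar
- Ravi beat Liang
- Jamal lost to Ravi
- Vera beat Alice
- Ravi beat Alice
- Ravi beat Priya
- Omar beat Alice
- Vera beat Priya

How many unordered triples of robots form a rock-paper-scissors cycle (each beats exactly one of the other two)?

Win totals: Ravi 7, Dana 3, Vera 4, Liang 5, Omar 2, Ines 5, Priya 5, Alice 1, Jamal 4.
A robot with w wins dominates both others in C(w,2) triples; summing gives 21 + 3 + 6 + 10 + 1 + 10 + 10 + 0 + 6 = 67 transitive triples.
Total triples C(9,3) = 84, so cyclic triples = 84 − 67 = 17.

17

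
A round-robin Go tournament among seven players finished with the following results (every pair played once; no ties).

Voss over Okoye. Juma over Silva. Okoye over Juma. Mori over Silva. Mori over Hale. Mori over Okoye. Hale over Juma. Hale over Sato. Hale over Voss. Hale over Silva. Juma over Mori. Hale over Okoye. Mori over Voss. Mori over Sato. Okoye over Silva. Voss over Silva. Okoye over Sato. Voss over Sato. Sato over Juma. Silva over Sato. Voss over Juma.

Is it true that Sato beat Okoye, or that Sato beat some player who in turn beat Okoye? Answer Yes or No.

Sato did not beat Okoye directly.
Sato beat Juma, but each of them lost to Okoye. No two-step path.

No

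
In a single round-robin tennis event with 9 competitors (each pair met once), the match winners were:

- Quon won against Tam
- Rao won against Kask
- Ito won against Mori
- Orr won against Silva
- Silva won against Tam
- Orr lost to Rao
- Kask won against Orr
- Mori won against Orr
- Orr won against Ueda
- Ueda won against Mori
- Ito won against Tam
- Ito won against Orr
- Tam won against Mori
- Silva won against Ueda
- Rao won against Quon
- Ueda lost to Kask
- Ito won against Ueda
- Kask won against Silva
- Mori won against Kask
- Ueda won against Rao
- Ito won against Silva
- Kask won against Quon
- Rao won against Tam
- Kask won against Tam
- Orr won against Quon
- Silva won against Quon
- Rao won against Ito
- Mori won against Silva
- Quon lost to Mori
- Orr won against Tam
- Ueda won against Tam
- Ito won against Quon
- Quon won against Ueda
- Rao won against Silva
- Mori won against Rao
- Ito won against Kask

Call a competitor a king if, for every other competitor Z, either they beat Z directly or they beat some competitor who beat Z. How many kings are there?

4

Tam cannot reach Ito, Ueda in two steps.
Ito reaches everyone (king).
Silva cannot reach Ito, Orr, Kask in two steps.
Orr cannot reach Ito, Kask in two steps.
Quon cannot reach Ito, Silva, Orr, Kask in two steps.
Rao reaches everyone (king).
Mori reaches everyone (king).
Kask cannot reach Ito in two steps.
Ueda reaches everyone (king).
Kings: Ito, Rao, Mori, Ueda — 4.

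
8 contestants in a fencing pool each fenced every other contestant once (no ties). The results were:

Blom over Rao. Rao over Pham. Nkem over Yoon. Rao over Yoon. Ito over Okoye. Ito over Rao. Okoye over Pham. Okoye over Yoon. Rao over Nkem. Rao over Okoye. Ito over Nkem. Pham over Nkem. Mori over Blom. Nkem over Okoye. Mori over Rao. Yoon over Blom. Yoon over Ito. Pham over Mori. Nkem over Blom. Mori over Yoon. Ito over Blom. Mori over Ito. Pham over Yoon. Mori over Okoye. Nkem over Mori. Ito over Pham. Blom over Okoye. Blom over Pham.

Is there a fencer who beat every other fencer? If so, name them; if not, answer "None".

None

Highest win total is Mori with 5 (out of 7 possible).
Mori lost to Nkem, Pham, so no fencer went undefeated.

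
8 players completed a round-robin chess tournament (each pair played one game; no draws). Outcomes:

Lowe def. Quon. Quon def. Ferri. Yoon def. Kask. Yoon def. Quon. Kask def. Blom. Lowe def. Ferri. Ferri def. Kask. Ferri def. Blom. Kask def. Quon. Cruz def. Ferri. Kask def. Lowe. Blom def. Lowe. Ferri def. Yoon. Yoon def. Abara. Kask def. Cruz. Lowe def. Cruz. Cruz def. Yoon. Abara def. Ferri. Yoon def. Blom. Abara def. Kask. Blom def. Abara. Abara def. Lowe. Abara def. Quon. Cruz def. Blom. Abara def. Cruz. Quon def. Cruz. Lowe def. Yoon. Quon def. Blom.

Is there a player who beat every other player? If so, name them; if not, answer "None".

None

Highest win total is Abara with 5 (out of 7 possible).
Abara lost to Yoon, Blom, so no player went undefeated.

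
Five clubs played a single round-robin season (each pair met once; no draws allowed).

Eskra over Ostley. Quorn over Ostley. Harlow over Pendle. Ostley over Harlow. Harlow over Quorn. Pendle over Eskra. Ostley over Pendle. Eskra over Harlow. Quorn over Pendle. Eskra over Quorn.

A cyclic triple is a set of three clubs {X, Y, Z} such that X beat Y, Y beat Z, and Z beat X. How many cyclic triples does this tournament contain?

Win totals: Pendle 1, Harlow 2, Ostley 2, Eskra 3, Quorn 2.
A club with w wins dominates both others in C(w,2) triples; summing gives 0 + 1 + 1 + 3 + 1 = 6 transitive triples.
Total triples C(5,3) = 10, so cyclic triples = 10 − 6 = 4.

4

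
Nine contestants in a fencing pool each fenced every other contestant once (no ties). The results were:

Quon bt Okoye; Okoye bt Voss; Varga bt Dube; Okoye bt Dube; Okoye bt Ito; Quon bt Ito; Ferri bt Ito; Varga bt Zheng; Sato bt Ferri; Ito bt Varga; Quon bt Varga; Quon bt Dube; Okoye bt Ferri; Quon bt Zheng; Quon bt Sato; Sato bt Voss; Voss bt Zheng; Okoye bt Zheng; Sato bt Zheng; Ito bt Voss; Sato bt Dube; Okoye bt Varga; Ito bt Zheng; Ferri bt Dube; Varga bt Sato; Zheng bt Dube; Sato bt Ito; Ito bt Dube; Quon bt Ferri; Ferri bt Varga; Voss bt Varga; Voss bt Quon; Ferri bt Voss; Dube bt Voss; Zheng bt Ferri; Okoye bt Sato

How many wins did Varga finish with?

3

Varga's results: beat Dube, Sato, Zheng; lost to Ferri, Ito, Quon, Voss, Okoye.
That is 3 wins.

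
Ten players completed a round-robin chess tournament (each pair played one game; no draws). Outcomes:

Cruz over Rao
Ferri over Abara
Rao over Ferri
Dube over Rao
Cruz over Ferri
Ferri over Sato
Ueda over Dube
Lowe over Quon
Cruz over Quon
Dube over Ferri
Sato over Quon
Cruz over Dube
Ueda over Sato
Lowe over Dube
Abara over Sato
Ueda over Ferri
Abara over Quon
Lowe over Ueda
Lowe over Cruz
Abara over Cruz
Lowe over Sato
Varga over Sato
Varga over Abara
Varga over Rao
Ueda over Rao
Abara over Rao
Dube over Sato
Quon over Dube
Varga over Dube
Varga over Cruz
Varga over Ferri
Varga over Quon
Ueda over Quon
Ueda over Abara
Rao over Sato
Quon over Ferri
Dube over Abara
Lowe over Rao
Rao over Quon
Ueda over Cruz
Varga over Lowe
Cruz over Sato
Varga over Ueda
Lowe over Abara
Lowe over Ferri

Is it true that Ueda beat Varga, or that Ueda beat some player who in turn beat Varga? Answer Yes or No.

No

Ueda did not beat Varga directly.
Ueda beat Quon, Rao, Abara, Dube, Sato, Cruz, Ferri, but each of them lost to Varga. No two-step path.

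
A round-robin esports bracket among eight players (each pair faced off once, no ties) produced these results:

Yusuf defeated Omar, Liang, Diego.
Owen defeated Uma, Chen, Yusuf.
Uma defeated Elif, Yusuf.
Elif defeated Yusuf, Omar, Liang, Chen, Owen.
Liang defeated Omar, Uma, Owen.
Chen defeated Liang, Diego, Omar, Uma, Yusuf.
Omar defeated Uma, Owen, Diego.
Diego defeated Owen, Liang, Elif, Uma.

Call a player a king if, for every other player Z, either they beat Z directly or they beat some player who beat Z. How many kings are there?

Chen reaches everyone (king).
Elif reaches everyone (king).
Omar reaches everyone (king).
Uma reaches everyone (king).
Liang reaches everyone (king).
Yusuf cannot reach Chen in two steps.
Owen reaches everyone (king).
Diego reaches everyone (king).
Kings: Chen, Elif, Omar, Uma, Liang, Owen, Diego — 7.

7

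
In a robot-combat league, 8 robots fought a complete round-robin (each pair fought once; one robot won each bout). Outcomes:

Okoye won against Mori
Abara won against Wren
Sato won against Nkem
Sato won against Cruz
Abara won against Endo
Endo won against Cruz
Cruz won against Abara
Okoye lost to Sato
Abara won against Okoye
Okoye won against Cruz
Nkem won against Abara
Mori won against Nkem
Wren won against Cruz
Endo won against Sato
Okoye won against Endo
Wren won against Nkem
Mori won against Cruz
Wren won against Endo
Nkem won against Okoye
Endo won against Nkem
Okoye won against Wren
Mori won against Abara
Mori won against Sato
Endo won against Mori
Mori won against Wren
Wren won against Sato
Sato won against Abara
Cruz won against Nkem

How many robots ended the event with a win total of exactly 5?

Win totals: Cruz 2, Endo 4, Mori 5, Wren 4, Sato 4, Okoye 4, Nkem 2, Abara 3.
Exactly 5: Mori — 1 robot.

1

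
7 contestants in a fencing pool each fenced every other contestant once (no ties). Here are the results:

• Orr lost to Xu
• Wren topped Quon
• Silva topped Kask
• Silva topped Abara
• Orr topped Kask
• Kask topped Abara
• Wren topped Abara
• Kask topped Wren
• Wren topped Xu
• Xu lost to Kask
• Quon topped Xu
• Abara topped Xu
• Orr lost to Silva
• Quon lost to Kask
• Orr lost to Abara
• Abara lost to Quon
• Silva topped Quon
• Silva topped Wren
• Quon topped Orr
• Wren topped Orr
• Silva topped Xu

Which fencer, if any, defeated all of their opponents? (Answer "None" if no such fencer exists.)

Silva has 6 wins out of 6 opponents — a perfect record.

Silva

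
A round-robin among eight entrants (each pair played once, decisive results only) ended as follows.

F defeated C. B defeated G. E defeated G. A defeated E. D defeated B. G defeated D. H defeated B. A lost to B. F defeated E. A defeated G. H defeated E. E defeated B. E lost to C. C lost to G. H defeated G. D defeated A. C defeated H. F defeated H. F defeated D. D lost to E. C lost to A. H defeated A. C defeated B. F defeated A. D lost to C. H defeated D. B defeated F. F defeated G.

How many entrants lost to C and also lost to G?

C beat: B, D, E, H.
G beat: C, D.
Both beat: D — 1.

1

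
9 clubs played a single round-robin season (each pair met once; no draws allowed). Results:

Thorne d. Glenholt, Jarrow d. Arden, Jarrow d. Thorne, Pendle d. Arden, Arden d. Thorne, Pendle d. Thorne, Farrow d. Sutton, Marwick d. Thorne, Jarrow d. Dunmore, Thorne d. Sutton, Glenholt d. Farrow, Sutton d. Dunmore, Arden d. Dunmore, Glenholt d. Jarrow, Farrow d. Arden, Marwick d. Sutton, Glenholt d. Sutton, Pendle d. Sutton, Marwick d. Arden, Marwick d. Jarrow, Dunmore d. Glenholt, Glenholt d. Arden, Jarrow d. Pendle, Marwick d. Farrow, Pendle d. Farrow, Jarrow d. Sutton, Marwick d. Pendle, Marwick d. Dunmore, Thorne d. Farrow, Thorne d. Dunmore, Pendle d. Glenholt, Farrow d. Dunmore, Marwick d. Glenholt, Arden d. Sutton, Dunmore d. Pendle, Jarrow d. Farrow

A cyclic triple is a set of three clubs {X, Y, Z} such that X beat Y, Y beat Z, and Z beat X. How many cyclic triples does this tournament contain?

Win totals: Jarrow 6, Glenholt 4, Dunmore 2, Arden 3, Marwick 8, Sutton 1, Pendle 5, Farrow 3, Thorne 4.
A club with w wins dominates both others in C(w,2) triples; summing gives 15 + 6 + 1 + 3 + 28 + 0 + 10 + 3 + 6 = 72 transitive triples.
Total triples C(9,3) = 84, so cyclic triples = 84 − 72 = 12.

12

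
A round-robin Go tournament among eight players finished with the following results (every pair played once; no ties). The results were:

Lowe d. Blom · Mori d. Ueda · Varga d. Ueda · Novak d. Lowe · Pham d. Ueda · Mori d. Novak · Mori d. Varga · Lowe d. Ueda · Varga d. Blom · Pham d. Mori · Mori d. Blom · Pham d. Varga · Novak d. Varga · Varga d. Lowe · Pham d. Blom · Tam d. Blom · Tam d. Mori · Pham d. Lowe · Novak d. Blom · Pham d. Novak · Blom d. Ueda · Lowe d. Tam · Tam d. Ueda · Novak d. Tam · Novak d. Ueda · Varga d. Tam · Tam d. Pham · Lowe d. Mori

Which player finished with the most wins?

Win totals: Tam 4, Novak 5, Blom 1, Mori 4, Ueda 0, Lowe 4, Pham 6, Varga 4.
Pham leads with 6 wins (next highest: 5).

Pham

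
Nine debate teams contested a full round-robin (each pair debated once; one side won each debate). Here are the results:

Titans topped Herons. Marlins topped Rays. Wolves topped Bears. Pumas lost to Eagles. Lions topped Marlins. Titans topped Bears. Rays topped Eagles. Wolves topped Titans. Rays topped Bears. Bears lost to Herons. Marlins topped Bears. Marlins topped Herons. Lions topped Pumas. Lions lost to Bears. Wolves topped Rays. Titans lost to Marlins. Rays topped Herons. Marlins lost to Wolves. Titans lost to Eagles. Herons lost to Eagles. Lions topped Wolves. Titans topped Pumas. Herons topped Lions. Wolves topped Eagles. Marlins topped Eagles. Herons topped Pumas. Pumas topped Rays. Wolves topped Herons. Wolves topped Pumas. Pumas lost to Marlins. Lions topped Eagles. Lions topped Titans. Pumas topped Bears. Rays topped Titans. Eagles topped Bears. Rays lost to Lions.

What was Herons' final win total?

Herons' results: beat Bears, Lions, Pumas; lost to Titans, Wolves, Rays, Marlins, Eagles.
That is 3 wins.

3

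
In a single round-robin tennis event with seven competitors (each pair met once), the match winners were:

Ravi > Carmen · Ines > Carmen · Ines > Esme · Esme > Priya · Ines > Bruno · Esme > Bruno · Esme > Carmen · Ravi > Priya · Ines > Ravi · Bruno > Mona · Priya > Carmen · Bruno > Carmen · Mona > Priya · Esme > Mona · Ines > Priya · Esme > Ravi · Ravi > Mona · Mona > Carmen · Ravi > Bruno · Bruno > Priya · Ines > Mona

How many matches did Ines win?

6

Ines' results: beat Carmen, Mona, Ravi, Esme, Priya, Bruno; lost to no one.
That is 6 wins.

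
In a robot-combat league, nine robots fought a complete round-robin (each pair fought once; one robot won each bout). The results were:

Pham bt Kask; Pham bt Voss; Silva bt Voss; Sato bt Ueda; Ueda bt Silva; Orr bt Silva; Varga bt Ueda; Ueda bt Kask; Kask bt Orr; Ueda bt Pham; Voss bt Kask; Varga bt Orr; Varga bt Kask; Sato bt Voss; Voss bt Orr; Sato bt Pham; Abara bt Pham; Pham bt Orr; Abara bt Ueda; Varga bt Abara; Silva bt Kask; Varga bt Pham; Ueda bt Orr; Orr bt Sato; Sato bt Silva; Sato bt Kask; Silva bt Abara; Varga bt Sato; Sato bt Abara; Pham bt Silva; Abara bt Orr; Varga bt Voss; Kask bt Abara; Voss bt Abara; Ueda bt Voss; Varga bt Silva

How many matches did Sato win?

6

Sato's results: beat Silva, Kask, Abara, Pham, Ueda, Voss; lost to Varga, Orr.
That is 6 wins.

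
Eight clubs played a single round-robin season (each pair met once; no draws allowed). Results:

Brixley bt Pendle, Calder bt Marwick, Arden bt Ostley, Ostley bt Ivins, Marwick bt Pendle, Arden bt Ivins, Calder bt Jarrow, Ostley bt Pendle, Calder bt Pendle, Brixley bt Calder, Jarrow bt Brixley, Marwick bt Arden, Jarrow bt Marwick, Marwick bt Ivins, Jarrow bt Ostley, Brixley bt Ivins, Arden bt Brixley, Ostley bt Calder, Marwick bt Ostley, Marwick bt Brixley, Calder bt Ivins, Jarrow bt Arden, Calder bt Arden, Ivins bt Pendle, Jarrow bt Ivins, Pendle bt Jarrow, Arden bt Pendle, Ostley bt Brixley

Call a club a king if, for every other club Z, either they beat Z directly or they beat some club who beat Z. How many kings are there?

4

Marwick reaches everyone (king).
Ivins cannot reach Marwick, Ostley, Brixley, Arden, Calder in two steps.
Ostley reaches everyone (king).
Pendle cannot reach Calder in two steps.
Jarrow reaches everyone (king).
Brixley cannot reach Ostley in two steps.
Arden cannot reach Marwick in two steps.
Calder reaches everyone (king).
Kings: Marwick, Ostley, Jarrow, Calder — 4.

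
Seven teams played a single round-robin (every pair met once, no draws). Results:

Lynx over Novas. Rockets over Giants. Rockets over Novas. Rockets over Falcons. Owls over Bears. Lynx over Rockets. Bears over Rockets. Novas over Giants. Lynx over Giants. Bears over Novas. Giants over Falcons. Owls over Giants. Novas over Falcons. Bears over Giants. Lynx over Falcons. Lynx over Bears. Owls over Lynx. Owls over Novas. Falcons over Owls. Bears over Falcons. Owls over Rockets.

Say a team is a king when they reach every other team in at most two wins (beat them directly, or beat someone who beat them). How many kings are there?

Owls reaches everyone (king).
Rockets cannot reach Lynx, Bears in two steps.
Lynx reaches everyone (king).
Giants cannot reach Rockets, Lynx, Bears, Novas in two steps.
Falcons reaches everyone (king).
Bears cannot reach Lynx in two steps.
Novas cannot reach Rockets, Lynx, Bears in two steps.
Kings: Owls, Lynx, Falcons — 3.

3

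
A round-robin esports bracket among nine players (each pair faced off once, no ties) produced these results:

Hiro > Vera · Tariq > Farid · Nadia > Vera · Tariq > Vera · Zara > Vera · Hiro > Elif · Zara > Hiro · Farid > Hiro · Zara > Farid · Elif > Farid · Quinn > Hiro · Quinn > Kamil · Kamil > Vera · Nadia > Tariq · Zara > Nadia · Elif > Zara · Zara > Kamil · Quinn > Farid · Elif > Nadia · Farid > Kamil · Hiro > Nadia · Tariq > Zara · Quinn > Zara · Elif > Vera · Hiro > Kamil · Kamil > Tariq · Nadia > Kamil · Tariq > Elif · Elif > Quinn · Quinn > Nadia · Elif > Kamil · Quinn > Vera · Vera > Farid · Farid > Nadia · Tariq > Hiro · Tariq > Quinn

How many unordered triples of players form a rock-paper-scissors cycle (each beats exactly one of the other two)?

Win totals: Quinn 6, Elif 6, Hiro 4, Tariq 6, Zara 5, Vera 1, Farid 3, Nadia 3, Kamil 2.
A player with w wins dominates both others in C(w,2) triples; summing gives 15 + 15 + 6 + 15 + 10 + 0 + 3 + 3 + 1 = 68 transitive triples.
Total triples C(9,3) = 84, so cyclic triples = 84 − 68 = 16.

16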